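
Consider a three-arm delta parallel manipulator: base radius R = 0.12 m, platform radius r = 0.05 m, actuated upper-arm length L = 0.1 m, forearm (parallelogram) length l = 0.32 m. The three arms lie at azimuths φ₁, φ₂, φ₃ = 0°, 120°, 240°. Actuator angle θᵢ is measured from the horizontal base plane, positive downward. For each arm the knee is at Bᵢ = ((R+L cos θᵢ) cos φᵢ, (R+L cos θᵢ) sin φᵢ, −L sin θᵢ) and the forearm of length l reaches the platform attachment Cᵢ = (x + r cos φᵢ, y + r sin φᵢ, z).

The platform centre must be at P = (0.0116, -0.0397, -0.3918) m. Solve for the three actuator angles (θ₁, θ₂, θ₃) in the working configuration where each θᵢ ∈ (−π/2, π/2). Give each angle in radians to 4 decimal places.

φ1=0.0° → target in arm frame (0.0116, -0.0397)
  A=0.0584, B=-0.3918, C=(l²−L²−A²−y'²−z²)/(2L)=-0.3305
  √(A²+B²)=0.3961;  θ1 = -1.4228+2.5576 ≈ 1.1347
rotate P by −φ2: (-0.0402, 0.0098, -0.3918)
  A cos θ + B sin θ = C:  0.1102·cos θ + -0.3918·sin θ = -0.3667
  γ=atan2(-0.3918,0.1102)=-1.2967;  ψ=arccos(-0.9010)=2.6929;  θ2=γ+ψ≈1.3963
φ3=240.0° → target in arm frame (0.0286, 0.0299)
  A cos θ + B sin θ = C:  0.0414·cos θ + -0.3918·sin θ = -0.3186
  θ3 = atan2(B,A) + arccos(C/0.3940) = 1.0471

θ₁ = 1.1347, θ₂ = 1.3963, θ₃ = 1.0471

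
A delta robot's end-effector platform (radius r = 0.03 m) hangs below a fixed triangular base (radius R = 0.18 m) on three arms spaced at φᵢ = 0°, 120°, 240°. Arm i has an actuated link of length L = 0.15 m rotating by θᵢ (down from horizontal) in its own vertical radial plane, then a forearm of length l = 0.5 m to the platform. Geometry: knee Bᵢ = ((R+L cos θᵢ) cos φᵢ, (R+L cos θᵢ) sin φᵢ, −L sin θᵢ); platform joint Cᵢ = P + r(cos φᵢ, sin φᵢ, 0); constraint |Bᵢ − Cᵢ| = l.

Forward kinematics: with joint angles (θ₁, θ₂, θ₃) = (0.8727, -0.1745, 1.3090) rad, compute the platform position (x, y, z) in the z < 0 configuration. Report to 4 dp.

(-0.0399, 0.2204, -0.4605)

arm 1 at φ=0.0°: (R−r)+L cos θ1 = 0.2464;  O1 = (0.2464, 0.0000, -0.1149)
arm 2 at φ=120.0°: (R−r)+L cos θ2 = 0.2977;  O2 = (-0.1489, 0.2578, 0.0260)
arm 3 at φ=240.0°: (R−r)+L cos θ3 = 0.1888;  O3 = (-0.0944, -0.1635, -0.1449)
eliminate P² terms by subtracting sphere 1 from 2 and 3
[-0.7906 0.5157 0.2819]·P = 0.0154;  [-0.6817 -0.3271 -0.0600]·P = -0.0173
Cramer: x(z) = 0.0064+0.1004z;  y(z) = 0.0396-0.3927z
sphere 1 gives Az²+Bz+C=0 with A=1.1643, B=0.1505, C=-0.1776;  B²−4AC=0.8498;  roots -0.4605, 0.3312;  negative root z = -0.4605
x = -0.0399, y = 0.2204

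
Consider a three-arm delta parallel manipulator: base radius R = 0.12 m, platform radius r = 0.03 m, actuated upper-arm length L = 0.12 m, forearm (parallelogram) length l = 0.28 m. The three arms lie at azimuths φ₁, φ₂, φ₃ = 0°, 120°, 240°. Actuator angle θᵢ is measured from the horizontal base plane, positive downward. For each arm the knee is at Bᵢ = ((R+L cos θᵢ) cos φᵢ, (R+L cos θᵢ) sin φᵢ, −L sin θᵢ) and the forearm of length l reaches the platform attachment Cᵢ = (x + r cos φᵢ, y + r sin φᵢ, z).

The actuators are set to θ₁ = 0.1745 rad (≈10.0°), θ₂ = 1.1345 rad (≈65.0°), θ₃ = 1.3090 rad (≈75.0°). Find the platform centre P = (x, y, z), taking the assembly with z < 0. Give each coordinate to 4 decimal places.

φ1=0.0°: virtual centre (0.2082, 0.0000, -0.0208), radius l
centre 2 = (0.1407·cos120.0°, 0.1407·sin120.0°, -0.1088) = (-0.0704, 0.1219, -0.1088)
centre 3 = (0.1211·cos240.0°, 0.1211·sin240.0°, -0.1159) = (-0.0605, -0.1048, -0.1159)
eliminate P² terms by subtracting sphere 1 from 2 and 3
[-0.5571 0.2437 -0.1758]·P = -0.0121;  [-0.5374 -0.2097 -0.1902]·P = -0.0157
Cramer: x(z) = 0.0257-0.3358z;  y(z) = 0.0089-0.0461z
sphere 1 gives Az²+Bz+C=0 with A=1.1149, B=0.1634, C=-0.0446;  B²−4AC=0.2256;  roots -0.2863, 0.1397;  negative root z = -0.2863
x = 0.1218, y = 0.0221

(0.1218, 0.0221, -0.2863)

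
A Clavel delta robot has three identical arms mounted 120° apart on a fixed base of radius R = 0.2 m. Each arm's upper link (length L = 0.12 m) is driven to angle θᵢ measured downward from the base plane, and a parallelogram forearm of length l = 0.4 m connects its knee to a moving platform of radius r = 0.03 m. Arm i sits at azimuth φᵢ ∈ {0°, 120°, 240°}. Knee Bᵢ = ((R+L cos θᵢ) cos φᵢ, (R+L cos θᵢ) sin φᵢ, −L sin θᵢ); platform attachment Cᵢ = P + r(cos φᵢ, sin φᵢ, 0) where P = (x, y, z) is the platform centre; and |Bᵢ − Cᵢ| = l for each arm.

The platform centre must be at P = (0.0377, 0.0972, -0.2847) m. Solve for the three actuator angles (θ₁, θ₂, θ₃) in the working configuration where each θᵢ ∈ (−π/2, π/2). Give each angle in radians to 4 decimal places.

arm 1 (φ=0.0°): x'=0.0377, y'=0.0972
  A cos θ + B sin θ = C:  0.1323·cos θ + -0.2847·sin θ = 0.1566
  γ=atan2(-0.2847,0.1323)=-1.1358;  ψ=arccos(0.4990)=1.0484;  θ1=γ+ψ≈-0.0874
rotate P by −φ2: (0.0653, -0.0812, -0.2847)
  A cos θ + B sin θ = C:  0.1047·cos θ + -0.2847·sin θ = 0.1958
  θ2 = atan2(B,A) + arccos(C/0.3033) = -0.3493
arm 3 (φ=240.0°): x'=-0.1030, y'=-0.0160
  A cos θ + B sin θ = C:  0.2730·cos θ + -0.2847·sin θ = -0.0427
  γ=atan2(-0.2847,0.2730)=-0.8063;  ψ=arccos(-0.1083)=1.6793;  θ3=γ+ψ≈0.8730

θ₁ = -0.0874, θ₂ = -0.3493, θ₃ = 0.8730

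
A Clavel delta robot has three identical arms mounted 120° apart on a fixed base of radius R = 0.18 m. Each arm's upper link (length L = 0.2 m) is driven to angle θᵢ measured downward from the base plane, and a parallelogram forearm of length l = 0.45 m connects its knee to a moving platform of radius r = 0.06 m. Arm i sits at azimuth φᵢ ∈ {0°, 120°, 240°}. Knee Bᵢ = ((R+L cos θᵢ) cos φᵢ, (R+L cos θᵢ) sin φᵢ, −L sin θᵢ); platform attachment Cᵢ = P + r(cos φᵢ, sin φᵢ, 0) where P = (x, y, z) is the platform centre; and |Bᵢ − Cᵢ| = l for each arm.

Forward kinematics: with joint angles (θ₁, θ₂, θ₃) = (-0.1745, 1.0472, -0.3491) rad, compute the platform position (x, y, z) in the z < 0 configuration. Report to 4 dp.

(0.0892, -0.1916, -0.3027)

arm 1 at φ=0.0°: ρ1 = 0.3170;  O1 = (0.3170, 0.0000, 0.0347)
φ2=120.0°: virtual centre (-0.1100, 0.1905, -0.1732), radius l
arm 3 at φ=240.0°: ρ3 = 0.3079;  O3 = (-0.1540, -0.2667, 0.0684)
|O₂|²−|O₁|² = -0.0233;  |O₃|²−|O₁|² = -0.0022
plane₁₂: -0.8539x+0.3811y+-0.4159z = -0.0233
det = 0.8143;  x = 0.0163+-0.2408z,  y = -0.0246+0.5516z
sphere 1 gives Az²+Bz+C=0 with A=1.3623, B=0.0482, C=-0.1103;  B²−4AC=0.6032;  roots -0.3027, 0.2674;  negative root z = -0.3027
x = 0.0892, y = -0.1916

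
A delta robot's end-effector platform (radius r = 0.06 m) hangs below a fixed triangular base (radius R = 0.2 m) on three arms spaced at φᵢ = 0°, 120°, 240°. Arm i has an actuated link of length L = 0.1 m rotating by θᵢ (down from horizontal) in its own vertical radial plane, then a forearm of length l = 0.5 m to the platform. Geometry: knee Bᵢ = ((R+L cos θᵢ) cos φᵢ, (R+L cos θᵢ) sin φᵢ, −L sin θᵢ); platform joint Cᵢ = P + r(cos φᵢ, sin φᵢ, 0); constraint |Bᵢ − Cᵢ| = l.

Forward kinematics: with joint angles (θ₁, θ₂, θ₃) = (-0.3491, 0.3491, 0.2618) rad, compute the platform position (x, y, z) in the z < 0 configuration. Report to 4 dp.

(0.0802, -0.0102, -0.4414)

φ1=0.0°: virtual centre (0.2340, 0.0000, 0.0342), radius l
O2 = (0.2340·cos120.0°, 0.2340·sin120.0°, -0.0342) = (-0.1170, 0.2026, -0.0342)
φ3=240.0°: virtual centre (-0.1183, -0.2049, -0.0259), radius l
subtract pairs → two planes through P
linear system: -0.7019x+0.4052y = 0.0000−-0.1368z; -0.7045x+-0.4098y = 0.0007−-0.1202z
Cramer: x(z) = -0.0005-0.1828z;  y(z) = -0.0009+0.0210z
into |P−O₁|² = l²: 1.0339z² + 0.0173z + -0.1938 = 0;  Δ = 0.8019;  z = -0.4414 or 0.4247 → z<0 root = -0.4414
x = 0.0802, y = -0.0102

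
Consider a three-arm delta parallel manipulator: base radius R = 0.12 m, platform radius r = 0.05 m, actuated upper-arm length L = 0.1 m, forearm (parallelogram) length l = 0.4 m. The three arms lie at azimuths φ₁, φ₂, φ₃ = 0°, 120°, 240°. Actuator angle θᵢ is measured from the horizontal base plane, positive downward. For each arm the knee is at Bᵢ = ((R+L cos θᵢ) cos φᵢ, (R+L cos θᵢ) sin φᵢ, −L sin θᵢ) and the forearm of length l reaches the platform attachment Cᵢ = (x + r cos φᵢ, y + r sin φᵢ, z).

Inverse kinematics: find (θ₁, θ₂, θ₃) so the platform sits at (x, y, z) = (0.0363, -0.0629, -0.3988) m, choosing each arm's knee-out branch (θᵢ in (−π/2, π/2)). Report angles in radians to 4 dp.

φ1=0.0° → target in arm frame (0.0363, -0.0629)
  e−x'=0.0337;  (l²−L²−(e−x')²−y'²−z²)/2L = -0.0707
  θ1 = atan2(B,A) + arccos(C/0.4002) = 0.2618
φ2=120.0° → target in arm frame (-0.0726, 0.0000)
  e−x'=0.1426;  (l²−L²−(e−x')²−y'²−z²)/2L = -0.1469
  γ=atan2(-0.3988,0.1426)=-1.2273;  ψ=arccos(-0.3469)=1.9250;  θ2=γ+ψ≈0.6977
φ3=240.0° → target in arm frame (0.0363, 0.0629)
  e−x'=0.0337;  (l²−L²−(e−x')²−y'²−z²)/2L = -0.0707
  θ3 = atan2(B,A) + arccos(C/0.4002) = 0.2617

θ₁ = 0.2618, θ₂ = 0.6977, θ₃ = 0.2617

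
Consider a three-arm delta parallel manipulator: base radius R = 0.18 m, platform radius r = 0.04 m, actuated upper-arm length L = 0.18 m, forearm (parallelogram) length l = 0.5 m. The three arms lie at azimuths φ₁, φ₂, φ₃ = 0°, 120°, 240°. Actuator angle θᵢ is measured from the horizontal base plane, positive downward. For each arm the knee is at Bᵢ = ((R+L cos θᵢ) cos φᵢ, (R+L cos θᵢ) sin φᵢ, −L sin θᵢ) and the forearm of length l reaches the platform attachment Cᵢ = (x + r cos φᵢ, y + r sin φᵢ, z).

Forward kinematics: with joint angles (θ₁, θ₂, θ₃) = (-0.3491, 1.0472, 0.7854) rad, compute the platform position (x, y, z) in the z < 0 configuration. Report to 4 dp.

(0.2221, -0.0502, -0.4282)

arm 1 at φ=0.0°: (R−r)+L cos θ1 = 0.3091;  centre 1 = (0.3091, 0.0000, 0.0616)
arm 2 at φ=120.0°: (R−r)+L cos θ2 = 0.2300;  centre 2 = (-0.1150, 0.1992, -0.1559)
arm 3 at φ=240.0°: (R−r)+L cos θ3 = 0.2673;  centre 3 = (-0.1336, -0.2315, -0.1273)
subtract pairs → two planes through P
plane₁₂: -0.8483x+0.3984y+-0.4349z = -0.0222
Cramer: x(z) = 0.0200-0.4719z;  y(z) = -0.0130+0.0868z
quadratic in z: (1.2302)z²+(0.1475)z+(-0.1625)=0, √Δ=0.9062 → z ∈ {-0.4282, 0.3084}; z = -0.4282 (taking z<0)
x = 0.2221, y = -0.0502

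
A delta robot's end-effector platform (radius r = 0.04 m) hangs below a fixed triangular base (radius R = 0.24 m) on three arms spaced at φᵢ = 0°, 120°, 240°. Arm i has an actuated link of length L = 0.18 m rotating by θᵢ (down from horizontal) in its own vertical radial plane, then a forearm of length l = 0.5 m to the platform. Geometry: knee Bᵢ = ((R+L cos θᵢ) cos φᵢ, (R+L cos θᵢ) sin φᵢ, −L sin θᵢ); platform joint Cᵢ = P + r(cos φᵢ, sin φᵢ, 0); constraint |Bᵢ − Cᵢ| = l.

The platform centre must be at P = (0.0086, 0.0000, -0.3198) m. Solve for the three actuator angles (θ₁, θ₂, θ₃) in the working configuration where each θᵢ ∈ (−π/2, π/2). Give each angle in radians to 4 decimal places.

θ₁ = -0.0874, θ₂ = 0.0001, θ₃ = 0.0001

arm 1 (φ=0.0°): x'=0.0086, y'=0.0000
  A=0.1914, B=-0.3198, C=(l²−L²−A²−y'²−z²)/(2L)=0.2186
  θ1 = atan2(B,A) + arccos(C/0.3727) = -0.0874
rotate P by −φ2: (-0.0043, -0.0074, -0.3198)
  e−x'=0.2043;  (l²−L²−(e−x')²−y'²−z²)/2L = 0.2043
  √(A²+B²)=0.3795;  θ2 = -1.0023+1.0024 ≈ 0.0001
rotate P by −φ3: (-0.0043, 0.0074, -0.3198)
  e−x'=0.2043;  (l²−L²−(e−x')²−y'²−z²)/2L = 0.2043
  √(A²+B²)=0.3795;  θ3 = -1.0023+1.0024 ≈ 0.0001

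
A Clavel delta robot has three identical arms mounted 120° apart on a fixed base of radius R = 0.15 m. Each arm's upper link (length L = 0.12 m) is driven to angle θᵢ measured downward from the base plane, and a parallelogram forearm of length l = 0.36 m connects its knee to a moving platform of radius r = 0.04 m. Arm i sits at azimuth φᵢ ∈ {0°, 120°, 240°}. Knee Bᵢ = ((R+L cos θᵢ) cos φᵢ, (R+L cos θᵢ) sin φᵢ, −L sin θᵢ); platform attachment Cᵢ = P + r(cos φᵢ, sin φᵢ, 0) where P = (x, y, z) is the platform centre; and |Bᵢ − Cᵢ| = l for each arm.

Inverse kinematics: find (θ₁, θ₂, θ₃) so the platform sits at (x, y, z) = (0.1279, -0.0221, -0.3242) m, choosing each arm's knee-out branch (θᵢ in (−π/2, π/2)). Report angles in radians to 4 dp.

θ₁ = -0.1746, θ₂ = 0.9596, θ₃ = 0.7850

φ1=0.0° → target in arm frame (0.1279, -0.0221)
  e−x'=-0.0179;  (l²−L²−(e−x')²−y'²−z²)/2L = 0.0387
  θ1 = atan2(B,A) + arccos(C/0.3247) = -0.1746
rotate P by −φ2: (-0.0831, -0.0997, -0.3242)
  e−x'=0.1931;  (l²−L²−(e−x')²−y'²−z²)/2L = -0.1547
  θ2 = atan2(B,A) + arccos(C/0.3773) = 0.9596
φ3=240.0° → target in arm frame (-0.0448, 0.1218)
  e−x'=0.1548;  (l²−L²−(e−x')²−y'²−z²)/2L = -0.1196
  γ=atan2(-0.3242,0.1548)=-1.1253;  ψ=arccos(-0.3330)=1.9103;  θ3=γ+ψ≈0.7850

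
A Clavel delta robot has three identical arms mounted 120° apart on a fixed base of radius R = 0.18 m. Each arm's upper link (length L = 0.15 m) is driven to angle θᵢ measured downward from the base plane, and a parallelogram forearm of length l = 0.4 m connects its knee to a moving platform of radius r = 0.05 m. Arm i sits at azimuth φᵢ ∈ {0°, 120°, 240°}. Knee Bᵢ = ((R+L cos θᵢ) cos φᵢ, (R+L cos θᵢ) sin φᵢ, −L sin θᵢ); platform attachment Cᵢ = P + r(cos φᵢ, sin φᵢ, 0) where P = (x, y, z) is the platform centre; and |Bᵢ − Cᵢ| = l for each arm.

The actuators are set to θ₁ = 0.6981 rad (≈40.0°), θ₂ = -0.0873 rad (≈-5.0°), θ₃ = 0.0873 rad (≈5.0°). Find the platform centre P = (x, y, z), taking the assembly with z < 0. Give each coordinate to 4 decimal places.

(-0.0904, 0.0170, -0.3139)

φ1=0.0°: virtual centre (0.2449, 0.0000, -0.0964), radius l
centre 2 = (0.2794·cos120.0°, 0.2794·sin120.0°, 0.0131) = (-0.1397, 0.2420, 0.0131)
centre 3 = (0.2794·cos240.0°, 0.2794·sin240.0°, -0.0131) = (-0.1397, -0.2420, -0.0131)
eliminate P² terms by subtracting sphere 1 from 2 and 3
plane₁₂: -0.7692x+0.4840y+0.2190z = 0.0090
det = 0.7446;  x = -0.0117+0.2507z,  y = 0.0000+-0.0540z
into |P−centre ₁|² = l²: 1.0658z² + 0.0642z + -0.0849 = 0;  Δ = 0.3659;  z = -0.3139 or 0.2537 → z<0 root = -0.3139
x = -0.0904, y = 0.0170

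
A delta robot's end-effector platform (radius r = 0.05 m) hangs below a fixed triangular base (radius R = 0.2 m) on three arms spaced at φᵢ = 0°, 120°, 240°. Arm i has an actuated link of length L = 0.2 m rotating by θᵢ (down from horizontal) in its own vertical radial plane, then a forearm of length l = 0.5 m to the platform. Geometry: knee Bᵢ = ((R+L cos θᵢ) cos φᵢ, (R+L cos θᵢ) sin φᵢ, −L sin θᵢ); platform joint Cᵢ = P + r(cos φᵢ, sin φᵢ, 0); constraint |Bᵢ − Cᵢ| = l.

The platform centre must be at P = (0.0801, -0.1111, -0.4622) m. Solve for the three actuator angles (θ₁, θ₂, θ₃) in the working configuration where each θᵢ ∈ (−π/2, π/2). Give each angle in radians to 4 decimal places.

θ₁ = 0.2619, θ₂ = 0.9599, θ₃ = 0.3495

arm 1 (φ=0.0°): x'=0.0801, y'=-0.1111
  A=0.0699, B=-0.4622, C=(l²−L²−A²−y'²−z²)/(2L)=-0.0521
  √(A²+B²)=0.4675;  θ1 = -1.4207+1.6826 ≈ 0.2619
rotate P by −φ2: (-0.1363, -0.0138, -0.4622)
  e−x'=0.2863;  (l²−L²−(e−x')²−y'²−z²)/2L = -0.2144
  γ=atan2(-0.4622,0.2863)=-1.0163;  ψ=arccos(-0.3944)=1.9762;  θ2=γ+ψ≈0.9599
arm 3 (φ=240.0°): x'=0.0562, y'=0.1249
  e−x'=0.0938;  (l²−L²−(e−x')²−y'²−z²)/2L = -0.0701
  θ3 = atan2(B,A) + arccos(C/0.4716) = 0.3495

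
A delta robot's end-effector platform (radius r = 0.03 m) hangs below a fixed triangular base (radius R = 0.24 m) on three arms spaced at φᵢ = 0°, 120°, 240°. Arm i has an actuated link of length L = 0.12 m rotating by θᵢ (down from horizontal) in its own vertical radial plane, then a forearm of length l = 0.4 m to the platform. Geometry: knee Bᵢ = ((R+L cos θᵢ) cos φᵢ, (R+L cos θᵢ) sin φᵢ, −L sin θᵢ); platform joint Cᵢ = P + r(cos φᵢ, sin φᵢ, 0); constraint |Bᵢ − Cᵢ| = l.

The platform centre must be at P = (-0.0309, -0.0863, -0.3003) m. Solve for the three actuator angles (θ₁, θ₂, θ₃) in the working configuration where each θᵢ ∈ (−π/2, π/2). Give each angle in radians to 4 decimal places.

θ₁ = 0.7852, θ₂ = 0.9601, θ₃ = -0.1740

arm 1 (φ=0.0°): x'=-0.0309, y'=-0.0863
  A=0.2409, B=-0.3003, C=(l²−L²−A²−y'²−z²)/(2L)=-0.0419
  √(A²+B²)=0.3850;  θ1 = -0.8947+1.6799 ≈ 0.7852
rotate P by −φ2: (-0.0593, 0.0699, -0.3003)
  e−x'=0.2693;  (l²−L²−(e−x')²−y'²−z²)/2L = -0.0916
  θ2 = atan2(B,A) + arccos(C/0.4034) = 0.9601
φ3=240.0° → target in arm frame (0.0902, 0.0164)
  e−x'=0.1198;  (l²−L²−(e−x')²−y'²−z²)/2L = 0.1700
  √(A²+B²)=0.3233;  θ3 = -1.1912+1.0172 ≈ -0.1740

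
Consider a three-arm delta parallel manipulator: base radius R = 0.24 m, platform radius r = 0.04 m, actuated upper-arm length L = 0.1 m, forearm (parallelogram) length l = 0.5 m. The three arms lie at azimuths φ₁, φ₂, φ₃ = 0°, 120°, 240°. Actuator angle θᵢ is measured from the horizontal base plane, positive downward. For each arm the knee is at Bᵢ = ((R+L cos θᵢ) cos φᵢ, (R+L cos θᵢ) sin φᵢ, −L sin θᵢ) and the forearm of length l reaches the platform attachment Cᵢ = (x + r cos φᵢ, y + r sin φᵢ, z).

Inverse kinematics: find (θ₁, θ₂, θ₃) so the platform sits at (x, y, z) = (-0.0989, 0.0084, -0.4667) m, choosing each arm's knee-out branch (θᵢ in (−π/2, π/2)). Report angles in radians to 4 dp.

φ1=0.0° → target in arm frame (-0.0989, 0.0084)
  A cos θ + B sin θ = C:  0.2989·cos θ + -0.4667·sin θ = -0.3361
  θ1 = atan2(B,A) + arccos(C/0.5542) = 1.2212
arm 2 (φ=120.0°): x'=0.0567, y'=0.0814
  A=0.1433, B=-0.4667, C=(l²−L²−A²−y'²−z²)/(2L)=-0.0249
  √(A²+B²)=0.4882;  θ2 = -1.2729+1.6217 ≈ 0.3488
rotate P by −φ3: (0.0422, -0.0898, -0.4667)
  A=0.1578, B=-0.4667, C=(l²−L²−A²−y'²−z²)/(2L)=-0.0540
  γ=atan2(-0.4667,0.1578)=-1.2447;  ψ=arccos(-0.1095)=1.6805;  θ3=γ+ψ≈0.4358

θ₁ = 1.2212, θ₂ = 0.3488, θ₃ = 0.4358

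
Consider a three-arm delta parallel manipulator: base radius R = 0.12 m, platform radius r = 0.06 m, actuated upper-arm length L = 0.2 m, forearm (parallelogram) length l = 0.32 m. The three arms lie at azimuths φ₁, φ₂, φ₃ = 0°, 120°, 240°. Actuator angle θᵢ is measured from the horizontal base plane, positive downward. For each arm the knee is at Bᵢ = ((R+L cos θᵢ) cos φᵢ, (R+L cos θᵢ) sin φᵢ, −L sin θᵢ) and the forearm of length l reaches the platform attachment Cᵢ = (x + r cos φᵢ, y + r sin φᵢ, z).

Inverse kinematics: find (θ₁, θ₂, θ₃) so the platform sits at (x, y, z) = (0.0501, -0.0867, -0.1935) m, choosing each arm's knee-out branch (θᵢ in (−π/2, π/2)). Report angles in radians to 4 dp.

rotate P by −φ1: (0.0501, -0.0867, -0.1935)
  e−x'=0.0099;  (l²−L²−(e−x')²−y'²−z²)/2L = 0.0434
  θ1 = atan2(B,A) + arccos(C/0.1938) = -0.1746
rotate P by −φ2: (-0.1001, 0.0000, -0.1935)
  A=0.1601, B=-0.1935, C=(l²−L²−A²−y'²−z²)/(2L)=-0.0017
  θ2 = atan2(B,A) + arccos(C/0.2512) = 0.6981
arm 3 (φ=240.0°): x'=0.0500, y'=0.0867
  A cos θ + B sin θ = C:  0.0100·cos θ + -0.1935·sin θ = 0.0433
  γ=atan2(-0.1935,0.0100)=-1.5193;  ψ=arccos(0.2237)=1.3452;  θ3=γ+ψ≈-0.1741

θ₁ = -0.1746, θ₂ = 0.6981, θ₃ = -0.1741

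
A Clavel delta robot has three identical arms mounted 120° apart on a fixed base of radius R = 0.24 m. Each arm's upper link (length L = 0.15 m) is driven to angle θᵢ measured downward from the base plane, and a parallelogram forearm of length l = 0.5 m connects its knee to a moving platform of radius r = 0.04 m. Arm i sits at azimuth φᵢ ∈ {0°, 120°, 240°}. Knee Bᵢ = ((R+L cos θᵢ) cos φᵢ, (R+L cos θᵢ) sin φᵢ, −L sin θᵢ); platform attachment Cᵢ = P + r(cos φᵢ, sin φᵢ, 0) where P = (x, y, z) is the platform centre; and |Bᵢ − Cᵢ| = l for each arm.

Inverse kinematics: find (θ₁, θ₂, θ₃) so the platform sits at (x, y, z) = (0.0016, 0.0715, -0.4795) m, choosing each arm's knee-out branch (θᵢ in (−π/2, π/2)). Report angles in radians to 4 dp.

arm 1 (φ=0.0°): x'=0.0016, y'=0.0715
  e−x'=0.1984;  (l²−L²−(e−x')²−y'²−z²)/2L = -0.1563
  θ1 = atan2(B,A) + arccos(C/0.5189) = 0.6983
φ2=120.0° → target in arm frame (0.0611, -0.0371)
  A cos θ + B sin θ = C:  0.1389·cos θ + -0.4795·sin θ = -0.0770
  θ2 = atan2(B,A) + arccos(C/0.4992) = 0.4367
rotate P by −φ3: (-0.0627, -0.0344, -0.4795)
  A=0.2627, B=-0.4795, C=(l²−L²−A²−y'²−z²)/(2L)=-0.2421
  γ=atan2(-0.4795,0.2627)=-1.0696;  ψ=arccos(-0.4428)=2.0295;  θ3=γ+ψ≈0.9599

θ₁ = 0.6983, θ₂ = 0.4367, θ₃ = 0.9599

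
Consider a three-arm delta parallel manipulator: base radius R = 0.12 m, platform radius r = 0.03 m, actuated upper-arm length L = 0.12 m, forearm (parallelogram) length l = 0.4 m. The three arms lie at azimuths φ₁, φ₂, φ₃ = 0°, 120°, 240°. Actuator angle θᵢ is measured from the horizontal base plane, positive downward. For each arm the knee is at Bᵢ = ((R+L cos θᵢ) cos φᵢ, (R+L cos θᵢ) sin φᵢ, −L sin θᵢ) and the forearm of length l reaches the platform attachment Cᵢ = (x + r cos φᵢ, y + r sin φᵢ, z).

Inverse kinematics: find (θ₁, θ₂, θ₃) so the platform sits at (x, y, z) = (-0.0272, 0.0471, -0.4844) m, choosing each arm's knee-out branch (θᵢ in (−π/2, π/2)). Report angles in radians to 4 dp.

θ₁ = 1.3087, θ₂ = 0.9597, θ₃ = 1.3087

arm 1 (φ=0.0°): x'=-0.0272, y'=0.0471
  e−x'=0.1172;  (l²−L²−(e−x')²−y'²−z²)/2L = -0.4375
  √(A²+B²)=0.4984;  θ1 = -1.3334+2.6421 ≈ 1.3087
rotate P by −φ2: (0.0544, 0.0000, -0.4844)
  A cos θ + B sin θ = C:  0.0356·cos θ + -0.4844·sin θ = -0.3763
  γ=atan2(-0.4844,0.0356)=-1.4974;  ψ=arccos(-0.7747)=2.4571;  θ2=γ+ψ≈0.9597
φ3=240.0° → target in arm frame (-0.0272, -0.0471)
  A=0.1172, B=-0.4844, C=(l²−L²−A²−y'²−z²)/(2L)=-0.4375
  θ3 = atan2(B,A) + arccos(C/0.4984) = 1.3087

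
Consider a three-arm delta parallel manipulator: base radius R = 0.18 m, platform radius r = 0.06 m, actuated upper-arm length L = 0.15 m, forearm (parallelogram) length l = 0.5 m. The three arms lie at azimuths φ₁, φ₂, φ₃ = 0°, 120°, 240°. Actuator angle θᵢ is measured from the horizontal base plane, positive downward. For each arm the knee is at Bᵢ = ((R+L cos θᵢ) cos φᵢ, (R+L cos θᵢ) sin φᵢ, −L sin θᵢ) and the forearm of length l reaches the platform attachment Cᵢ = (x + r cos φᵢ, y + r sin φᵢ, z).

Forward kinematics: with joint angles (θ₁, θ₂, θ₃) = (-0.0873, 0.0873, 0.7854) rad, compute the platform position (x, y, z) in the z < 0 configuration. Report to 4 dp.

arm 1 at φ=0.0°: (R−r)+L cos θ1 = 0.2694;  O1 = (0.2694, 0.0000, 0.0131)
arm 2 at φ=120.0°: (R−r)+L cos θ2 = 0.2694;  O2 = (-0.1347, 0.2333, -0.0131)
φ3=240.0°: virtual centre (-0.1130, -0.1958, -0.1061), radius l
subtract pairs → two planes through P
linear system: -0.8083x+0.4667y = 0.0000−-0.0523z; -0.7649x+-0.3916y = -0.0104−-0.2383z
det = 0.6735;  x = 0.0072+-0.1955z,  y = 0.0125+-0.2266z
into |P−O₁|² = l²: 1.0896z² + 0.0707z + -0.1809 = 0;  Δ = 0.7935;  z = -0.4412 or 0.3763 → z<0 root = -0.4412
x = 0.0935, y = 0.1125

(0.0935, 0.1125, -0.4412)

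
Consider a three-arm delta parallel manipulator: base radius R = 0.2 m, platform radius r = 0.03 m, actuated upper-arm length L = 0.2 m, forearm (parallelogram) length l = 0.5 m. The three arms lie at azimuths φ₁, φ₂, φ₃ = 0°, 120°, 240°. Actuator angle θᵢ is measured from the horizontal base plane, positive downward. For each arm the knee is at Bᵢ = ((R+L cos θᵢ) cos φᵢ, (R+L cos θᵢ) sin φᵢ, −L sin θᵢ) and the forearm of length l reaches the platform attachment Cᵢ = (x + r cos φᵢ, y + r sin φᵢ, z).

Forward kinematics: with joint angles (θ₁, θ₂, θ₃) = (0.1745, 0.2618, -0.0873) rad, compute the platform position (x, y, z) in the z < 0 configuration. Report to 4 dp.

arm 1 at φ=0.0°: (R−r)+L cos θ1 = 0.3670;  centre 1 = (0.3670, 0.0000, -0.0347)
centre 2 = (0.3632·cos120.0°, 0.3632·sin120.0°, -0.0518) = (-0.1816, 0.3145, -0.0518)
φ3=240.0°: virtual centre (-0.1846, -0.3198, 0.0174), radius l
eliminate P² terms by subtracting sphere 1 from 2 and 3
[-1.0971 0.6291 -0.0341]·P = -0.0013;  [-1.1032 -0.6395 0.1043]·P = 0.0008
Cramer: x(z) = 0.0002+0.0314z;  y(z) = -0.0016+0.1090z
sphere 1 gives Az²+Bz+C=0 with A=1.0129, B=0.0461, C=-0.1143;  B²−4AC=0.4652;  roots -0.3594, 0.3140;  negative root z = -0.3594
x = -0.0110, y = -0.0408

(-0.0110, -0.0408, -0.3594)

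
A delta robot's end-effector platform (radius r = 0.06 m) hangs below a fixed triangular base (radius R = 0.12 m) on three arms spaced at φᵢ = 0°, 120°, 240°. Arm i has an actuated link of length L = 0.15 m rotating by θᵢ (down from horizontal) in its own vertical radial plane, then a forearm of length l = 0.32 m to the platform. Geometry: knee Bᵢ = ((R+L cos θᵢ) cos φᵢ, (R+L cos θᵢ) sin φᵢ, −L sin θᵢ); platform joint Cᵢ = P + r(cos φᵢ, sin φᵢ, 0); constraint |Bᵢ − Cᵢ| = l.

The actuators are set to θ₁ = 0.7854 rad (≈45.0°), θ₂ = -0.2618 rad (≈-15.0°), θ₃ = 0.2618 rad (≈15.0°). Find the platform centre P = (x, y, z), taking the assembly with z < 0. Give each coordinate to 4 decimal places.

(-0.1103, 0.0563, -0.2573)

centre 1 = (0.1661·cos0.0°, 0.1661·sin0.0°, -0.1061) = (0.1661, 0.0000, -0.1061)
centre 2 = (0.2049·cos120.0°, 0.2049·sin120.0°, 0.0388) = (-0.1024, 0.1774, 0.0388)
arm 3 at φ=240.0°: ρ3 = 0.2049;  centre 3 = (-0.1024, -0.1774, -0.0388)
eliminate P² terms by subtracting sphere 1 from 2 and 3
linear system: -0.5370x+0.3549y = 0.0047−0.2898z; -0.5370x+-0.3549y = 0.0047−0.1345z
Cramer: x(z) = -0.0087+0.3950z;  y(z) = 0.0000-0.2188z
quadratic in z: (1.2039)z²+(0.0741)z+(-0.0606)=0, √Δ=0.5453 → z ∈ {-0.2573, 0.1957}; z = -0.2573 (taking z<0)
x = -0.1103, y = 0.0563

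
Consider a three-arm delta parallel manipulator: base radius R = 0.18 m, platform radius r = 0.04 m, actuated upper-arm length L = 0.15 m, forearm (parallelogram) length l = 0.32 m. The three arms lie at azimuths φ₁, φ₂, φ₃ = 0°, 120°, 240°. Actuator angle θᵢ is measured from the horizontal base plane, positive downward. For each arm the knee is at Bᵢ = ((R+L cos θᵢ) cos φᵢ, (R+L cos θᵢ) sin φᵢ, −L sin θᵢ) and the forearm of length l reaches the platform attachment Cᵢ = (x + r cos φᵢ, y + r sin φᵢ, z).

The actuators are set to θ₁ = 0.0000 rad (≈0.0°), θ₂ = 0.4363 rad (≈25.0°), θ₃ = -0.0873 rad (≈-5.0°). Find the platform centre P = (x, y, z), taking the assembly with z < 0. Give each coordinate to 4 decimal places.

(0.0118, -0.0283, -0.1556)

φ1=0.0°: virtual centre (0.2900, 0.0000, 0.0000), radius l
O2 = (0.2759·cos120.0°, 0.2759·sin120.0°, -0.0634) = (-0.1380, 0.2390, -0.0634)
O3 = (0.2894·cos240.0°, 0.2894·sin240.0°, 0.0131) = (-0.1447, -0.2507, 0.0131)
eliminate P² terms by subtracting sphere 1 from 2 and 3
linear system: -0.8559x+0.4780y = -0.0039−-0.1268z; -0.8694x+-0.5013y = -0.0002−0.0262z
det = 0.8446;  x = 0.0024+-0.0604z,  y = -0.0039+0.1570z
sphere 1 gives Az²+Bz+C=0 with A=1.0283, B=0.0335, C=-0.0197;  B²−4AC=0.0821;  roots -0.1556, 0.1230;  negative root z = -0.1556
x = 0.0118, y = -0.0283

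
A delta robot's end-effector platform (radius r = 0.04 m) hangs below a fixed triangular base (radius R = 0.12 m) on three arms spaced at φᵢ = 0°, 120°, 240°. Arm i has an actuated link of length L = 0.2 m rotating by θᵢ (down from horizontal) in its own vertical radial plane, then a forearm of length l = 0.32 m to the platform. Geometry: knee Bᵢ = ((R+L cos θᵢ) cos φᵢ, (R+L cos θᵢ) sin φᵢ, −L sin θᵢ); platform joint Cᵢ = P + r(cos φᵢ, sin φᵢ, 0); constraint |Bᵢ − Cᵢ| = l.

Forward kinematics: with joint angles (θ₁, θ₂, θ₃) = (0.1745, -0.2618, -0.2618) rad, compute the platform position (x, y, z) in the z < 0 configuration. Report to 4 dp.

S1 = (0.2770·cos0.0°, 0.2770·sin0.0°, -0.0347) = (0.2770, 0.0000, -0.0347)
S2 = (0.2732·cos120.0°, 0.2732·sin120.0°, 0.0518) = (-0.1366, 0.2366, 0.0518)
arm 3 at φ=240.0°: (R−r)+L cos θ3 = 0.2732;  S3 = (-0.1366, -0.2366, 0.0518)
subtract pairs → two planes through P
[-0.8271 0.4732 0.1730]·P = -0.0006;  [-0.8271 -0.4732 0.1730]·P = -0.0006
det = 0.7827;  x = 0.0007+0.2091z,  y = 0.0000+0.0000z
quadratic in z: (1.0437)z²+(-0.0461)z+(-0.0249)=0, √Δ=0.3256 → z ∈ {-0.1339, 0.1781}; z = -0.1339 (taking z<0)
x = -0.0273, y = 0.0000

(-0.0273, 0.0000, -0.1339)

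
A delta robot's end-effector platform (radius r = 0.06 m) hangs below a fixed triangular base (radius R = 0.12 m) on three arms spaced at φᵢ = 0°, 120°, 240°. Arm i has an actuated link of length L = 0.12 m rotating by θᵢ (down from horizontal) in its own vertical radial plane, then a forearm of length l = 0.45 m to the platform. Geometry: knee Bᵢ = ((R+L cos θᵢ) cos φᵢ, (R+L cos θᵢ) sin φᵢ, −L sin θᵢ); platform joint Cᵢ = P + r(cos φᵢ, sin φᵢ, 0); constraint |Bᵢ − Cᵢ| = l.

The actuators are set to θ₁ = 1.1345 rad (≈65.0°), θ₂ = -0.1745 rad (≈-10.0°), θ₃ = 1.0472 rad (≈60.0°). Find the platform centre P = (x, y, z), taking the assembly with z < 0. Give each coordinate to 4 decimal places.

φ1=0.0°: virtual centre (0.1107, 0.0000, -0.1088), radius l
φ2=120.0°: virtual centre (-0.0891, 0.1543, 0.0208), radius l
arm 3 at φ=240.0°: (R−r)+L cos θ3 = 0.1200;  O3 = (-0.0600, -0.1039, -0.1039)
|O₂|²−|O₁|² = 0.0081;  |O₃|²−|O₁|² = 0.0011
plane₁₂: -0.3996x+0.3086y+0.2592z = 0.0081
det = 0.1884;  x = -0.0108+0.3017z,  y = 0.0123+-0.4491z
sphere 1 gives Az²+Bz+C=0 with A=1.2928, B=0.1332, C=-0.1758;  B²−4AC=0.9266;  roots -0.4238, 0.3208;  negative root z = -0.4238
x = -0.1386, y = 0.2027

(-0.1386, 0.2027, -0.4238)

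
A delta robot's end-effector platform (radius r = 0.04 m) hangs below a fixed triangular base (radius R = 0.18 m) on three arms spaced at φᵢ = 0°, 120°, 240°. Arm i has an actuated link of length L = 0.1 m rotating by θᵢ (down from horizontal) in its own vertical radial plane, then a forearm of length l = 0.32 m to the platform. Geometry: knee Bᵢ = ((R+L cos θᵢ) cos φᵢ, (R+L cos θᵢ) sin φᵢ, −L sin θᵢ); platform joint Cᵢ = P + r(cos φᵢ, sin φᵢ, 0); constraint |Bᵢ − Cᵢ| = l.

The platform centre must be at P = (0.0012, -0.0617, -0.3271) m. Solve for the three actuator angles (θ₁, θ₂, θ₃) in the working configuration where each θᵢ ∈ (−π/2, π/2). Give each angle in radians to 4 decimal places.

arm 1 (φ=0.0°): x'=0.0012, y'=-0.0617
  A cos θ + B sin θ = C:  0.1388·cos θ + -0.3271·sin θ = -0.1883
  θ1 = atan2(B,A) + arccos(C/0.3553) = 0.9599
arm 2 (φ=120.0°): x'=-0.0540, y'=0.0298
  A cos θ + B sin θ = C:  0.1940·cos θ + -0.3271·sin θ = -0.2657
  θ2 = atan2(B,A) + arccos(C/0.3803) = 1.3087
φ3=240.0° → target in arm frame (0.0528, 0.0319)
  A=0.0872, B=-0.3271, C=(l²−L²−A²−y'²−z²)/(2L)=-0.1160
  θ3 = atan2(B,A) + arccos(C/0.3385) = 0.6103

θ₁ = 0.9599, θ₂ = 1.3087, θ₃ = 0.6103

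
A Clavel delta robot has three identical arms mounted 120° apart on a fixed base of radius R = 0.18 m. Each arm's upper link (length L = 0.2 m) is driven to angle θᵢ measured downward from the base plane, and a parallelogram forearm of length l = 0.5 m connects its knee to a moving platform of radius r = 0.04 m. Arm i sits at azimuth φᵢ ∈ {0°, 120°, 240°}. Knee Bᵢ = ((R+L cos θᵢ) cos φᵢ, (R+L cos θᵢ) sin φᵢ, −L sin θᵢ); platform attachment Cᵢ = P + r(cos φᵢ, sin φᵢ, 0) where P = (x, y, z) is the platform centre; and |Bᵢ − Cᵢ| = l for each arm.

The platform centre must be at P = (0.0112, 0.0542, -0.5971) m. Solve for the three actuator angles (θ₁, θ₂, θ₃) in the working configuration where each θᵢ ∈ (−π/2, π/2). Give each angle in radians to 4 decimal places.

θ₁ = 0.9597, θ₂ = 0.8728, θ₃ = 1.1344

rotate P by −φ1: (0.0112, 0.0542, -0.5971)
  A cos θ + B sin θ = C:  0.1288·cos θ + -0.5971·sin θ = -0.4151
  γ=atan2(-0.5971,0.1288)=-1.3583;  ψ=arccos(-0.6796)=2.3180;  θ1=γ+ψ≈0.9597
arm 2 (φ=120.0°): x'=0.0413, y'=-0.0368
  A cos θ + B sin θ = C:  0.0987·cos θ + -0.5971·sin θ = -0.3940
  θ2 = atan2(B,A) + arccos(C/0.6052) = 0.8728
rotate P by −φ3: (-0.0525, -0.0174, -0.5971)
  e−x'=0.1925;  (l²−L²−(e−x')²−y'²−z²)/2L = -0.4598
  √(A²+B²)=0.6274;  θ3 = -1.2589+2.3933 ≈ 1.1344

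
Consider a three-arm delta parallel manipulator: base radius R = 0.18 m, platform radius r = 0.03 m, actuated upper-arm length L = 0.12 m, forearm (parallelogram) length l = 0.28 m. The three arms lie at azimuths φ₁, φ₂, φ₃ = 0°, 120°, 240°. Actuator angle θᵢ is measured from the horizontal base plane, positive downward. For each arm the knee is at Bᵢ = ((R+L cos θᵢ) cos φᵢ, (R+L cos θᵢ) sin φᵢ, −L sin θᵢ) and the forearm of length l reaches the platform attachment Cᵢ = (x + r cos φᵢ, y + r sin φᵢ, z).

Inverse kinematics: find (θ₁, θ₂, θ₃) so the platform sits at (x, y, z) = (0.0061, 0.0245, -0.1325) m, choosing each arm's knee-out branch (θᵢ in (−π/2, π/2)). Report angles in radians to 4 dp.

arm 1 (φ=0.0°): x'=0.0061, y'=0.0245
  A cos θ + B sin θ = C:  0.1439·cos θ + -0.1325·sin θ = 0.1047
  √(A²+B²)=0.1956;  θ1 = -0.7442+1.0058 ≈ 0.2616
φ2=120.0° → target in arm frame (0.0182, -0.0175)
  A cos θ + B sin θ = C:  0.1318·cos θ + -0.1325·sin θ = 0.1198
  √(A²+B²)=0.1869;  θ2 = -0.7879+0.8749 ≈ 0.0870
rotate P by −φ3: (-0.0243, -0.0070, -0.1325)
  A=0.1743, B=-0.1325, C=(l²−L²−A²−y'²−z²)/(2L)=0.0668
  θ3 = atan2(B,A) + arccos(C/0.2189) = 0.6108

θ₁ = 0.2616, θ₂ = 0.0870, θ₃ = 0.6108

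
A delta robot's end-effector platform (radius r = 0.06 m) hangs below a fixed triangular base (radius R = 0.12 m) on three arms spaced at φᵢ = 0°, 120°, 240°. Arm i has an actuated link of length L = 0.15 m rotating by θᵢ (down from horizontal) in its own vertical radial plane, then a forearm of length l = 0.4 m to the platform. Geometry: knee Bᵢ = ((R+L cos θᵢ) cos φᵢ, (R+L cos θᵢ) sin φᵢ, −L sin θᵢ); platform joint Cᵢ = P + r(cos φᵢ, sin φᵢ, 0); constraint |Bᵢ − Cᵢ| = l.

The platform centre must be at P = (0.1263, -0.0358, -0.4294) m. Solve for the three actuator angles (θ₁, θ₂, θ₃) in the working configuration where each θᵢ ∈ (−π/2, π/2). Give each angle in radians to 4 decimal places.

arm 1 (φ=0.0°): x'=0.1263, y'=-0.0358
  A=-0.0663, B=-0.4294, C=(l²−L²−A²−y'²−z²)/(2L)=-0.1752
  γ=atan2(-0.4294,-0.0663)=-1.7240;  ψ=arccos(-0.4032)=1.9859;  θ1=γ+ψ≈0.2619
rotate P by −φ2: (-0.0942, -0.0915, -0.4294)
  A cos θ + B sin θ = C:  0.1542·cos θ + -0.4294·sin θ = -0.2634
  γ=atan2(-0.4294,0.1542)=-1.2261;  ψ=arccos(-0.5773)=2.1862;  θ2=γ+ψ≈0.9601
arm 3 (φ=240.0°): x'=-0.0321, y'=0.1273
  A=0.0921, B=-0.4294, C=(l²−L²−A²−y'²−z²)/(2L)=-0.2386
  θ3 = atan2(B,A) + arccos(C/0.4392) = 0.7857

θ₁ = 0.2619, θ₂ = 0.9601, θ₃ = 0.7857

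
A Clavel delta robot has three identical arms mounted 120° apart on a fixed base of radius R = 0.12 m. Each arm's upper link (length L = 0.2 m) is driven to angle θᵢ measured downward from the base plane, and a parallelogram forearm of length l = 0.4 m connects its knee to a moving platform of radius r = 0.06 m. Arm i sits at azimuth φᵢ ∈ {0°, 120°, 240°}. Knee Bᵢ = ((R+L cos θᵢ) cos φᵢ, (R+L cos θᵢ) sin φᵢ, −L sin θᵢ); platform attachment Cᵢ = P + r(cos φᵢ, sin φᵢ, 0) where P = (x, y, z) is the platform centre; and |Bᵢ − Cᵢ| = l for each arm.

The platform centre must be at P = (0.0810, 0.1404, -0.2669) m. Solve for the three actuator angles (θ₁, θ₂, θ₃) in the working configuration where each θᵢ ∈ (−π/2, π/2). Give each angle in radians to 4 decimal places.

θ₁ = -0.3490, θ₂ = -0.3494, θ₃ = 0.6980

rotate P by −φ1: (0.0810, 0.1404, -0.2669)
  e−x'=-0.0210;  (l²−L²−(e−x')²−y'²−z²)/2L = 0.0715
  √(A²+B²)=0.2677;  θ1 = -1.6493+1.3003 ≈ -0.3490
arm 2 (φ=120.0°): x'=0.0811, y'=-0.1403
  A cos θ + B sin θ = C:  -0.0211·cos θ + -0.2669·sin θ = 0.0716
  √(A²+B²)=0.2677;  θ2 = -1.6497+1.3002 ≈ -0.3494
φ3=240.0° → target in arm frame (-0.1621, -0.0001)
  A=0.2221, B=-0.2669, C=(l²−L²−A²−y'²−z²)/(2L)=-0.0014
  √(A²+B²)=0.3472;  θ3 = -0.8768+1.5748 ≈ 0.6980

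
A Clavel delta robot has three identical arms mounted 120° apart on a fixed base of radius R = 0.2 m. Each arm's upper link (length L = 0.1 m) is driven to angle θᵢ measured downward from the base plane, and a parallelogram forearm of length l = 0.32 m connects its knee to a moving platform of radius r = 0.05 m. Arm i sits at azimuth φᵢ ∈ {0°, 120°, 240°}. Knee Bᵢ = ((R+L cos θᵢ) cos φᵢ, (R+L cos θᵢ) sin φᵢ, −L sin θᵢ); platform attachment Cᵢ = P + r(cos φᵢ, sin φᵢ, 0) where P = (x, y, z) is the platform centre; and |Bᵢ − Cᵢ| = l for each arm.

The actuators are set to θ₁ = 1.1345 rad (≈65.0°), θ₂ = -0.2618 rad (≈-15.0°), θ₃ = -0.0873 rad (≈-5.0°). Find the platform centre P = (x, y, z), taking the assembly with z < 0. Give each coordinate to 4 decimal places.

S1 = (0.1923·cos0.0°, 0.1923·sin0.0°, -0.0906) = (0.1923, 0.0000, -0.0906)
φ2=120.0°: virtual centre (-0.1233, 0.2136, 0.0259), radius l
arm 3 at φ=240.0°: e+L cos θ3 = 0.2496;  S3 = (-0.1248, -0.2162, 0.0087)
eliminate P² terms by subtracting sphere 1 from 2 and 3
plane₁₂: -0.6311x+0.4271y+0.2330z = 0.0163
det = 0.5437;  x = -0.0265+0.3414z,  y = -0.0010+-0.0411z
into |P−S₁|² = l²: 1.1182z² + 0.0320z + -0.0463 = 0;  Δ = 0.2083;  z = -0.2184 or 0.1898 → z<0 root = -0.2184
x = -0.1010, y = 0.0080

(-0.1010, 0.0080, -0.2184)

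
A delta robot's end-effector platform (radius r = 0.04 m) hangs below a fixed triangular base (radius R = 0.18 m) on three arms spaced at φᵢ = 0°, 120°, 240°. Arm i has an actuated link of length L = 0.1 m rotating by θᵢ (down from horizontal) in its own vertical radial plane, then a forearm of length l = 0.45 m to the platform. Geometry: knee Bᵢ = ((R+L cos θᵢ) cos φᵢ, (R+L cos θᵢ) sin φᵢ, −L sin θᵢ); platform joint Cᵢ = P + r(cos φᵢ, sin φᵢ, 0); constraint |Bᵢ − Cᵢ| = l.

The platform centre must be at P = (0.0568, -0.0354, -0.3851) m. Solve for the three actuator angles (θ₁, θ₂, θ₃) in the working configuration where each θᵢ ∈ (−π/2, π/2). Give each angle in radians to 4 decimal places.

arm 1 (φ=0.0°): x'=0.0568, y'=-0.0354
  e−x'=0.0832;  (l²−L²−(e−x')²−y'²−z²)/2L = 0.1801
  √(A²+B²)=0.3940;  θ1 = -1.3580+1.0960 ≈ -0.2620
rotate P by −φ2: (-0.0591, -0.0315, -0.3851)
  A=0.1991, B=-0.3851, C=(l²−L²−A²−y'²−z²)/(2L)=0.0179
  θ2 = atan2(B,A) + arccos(C/0.4335) = 0.4357
φ3=240.0° → target in arm frame (0.0023, 0.0669)
  A=0.1377, B=-0.3851, C=(l²−L²−A²−y'²−z²)/(2L)=0.1038
  θ3 = atan2(B,A) + arccos(C/0.4090) = 0.0870

θ₁ = -0.2620, θ₂ = 0.4357, θ₃ = 0.0870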